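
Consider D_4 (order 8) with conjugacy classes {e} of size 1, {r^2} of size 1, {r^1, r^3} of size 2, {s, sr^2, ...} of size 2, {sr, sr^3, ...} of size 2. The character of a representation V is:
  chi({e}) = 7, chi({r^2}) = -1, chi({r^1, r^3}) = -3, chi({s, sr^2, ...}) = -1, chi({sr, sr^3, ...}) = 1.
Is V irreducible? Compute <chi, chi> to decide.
Not irreducible (reducible): <chi, chi> = 9 > 1.

<chi, chi> = (1/|G|) sum_C |C| * |chi(C)|^2 = (1/8)[1*|7|^2 + 1*|-1|^2 + 2*|-3|^2 + 2*|-1|^2 + 2*|1|^2]
  = (1/8)[(49) + (1) + (18) + (2) + (2)] = 72/8 = 9.
A character is irreducible iff <chi, chi> = 1, so this representation is reducible.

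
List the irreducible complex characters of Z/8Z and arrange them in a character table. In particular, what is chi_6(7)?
Character table of Z/8Z (irreps indexed chi_0,...,chi_7 with chi_k(m) = zeta_8^(k*m), zeta_8 = exp(2*pi*i/8)):
  irrep \ class  {0} (size 1)  {1} (size 1)    {2} (size 1)  {3} (size 1)    {4} (size 1)  {5} (size 1)    {6} (size 1)  {7} (size 1)  
  chi_0          1             1               1             1               1             1               1             1             
  chi_1          1             exp(I*pi/4)     I             exp(3*I*pi/4)   -1            exp(-3*I*pi/4)  -I            exp(-I*pi/4)  
  chi_2          1             I               -1            -I              1             I               -1            -I            
  chi_3          1             exp(3*I*pi/4)   -I            exp(I*pi/4)     -1            exp(-I*pi/4)    I             exp(-3*I*pi/4)
  chi_4          1             -1              1             -1              1             -1              1             -1            
  chi_5          1             exp(-3*I*pi/4)  I             exp(-I*pi/4)    -1            exp(I*pi/4)     -I            exp(3*I*pi/4) 
  chi_6          1             -I              -1            I               1             -I              -1            I             
  chi_7          1             exp(-I*pi/4)    -I            exp(-3*I*pi/4)  -1            exp(3*I*pi/4)   I             exp(I*pi/4)   

Spot check: chi_6(7) = zeta_8^(6*7) = zeta_8^42 = I.

Reasoning: Z/8Z is abelian, so all 8 irreducible complex representations are 1-dimensional. They are given by chi_k(m) = zeta_8^(k*m) for k = 0,...,7. Row orthogonality: sum_m chi_k(m) conj(chi_l(m)) = 8 * [k = l].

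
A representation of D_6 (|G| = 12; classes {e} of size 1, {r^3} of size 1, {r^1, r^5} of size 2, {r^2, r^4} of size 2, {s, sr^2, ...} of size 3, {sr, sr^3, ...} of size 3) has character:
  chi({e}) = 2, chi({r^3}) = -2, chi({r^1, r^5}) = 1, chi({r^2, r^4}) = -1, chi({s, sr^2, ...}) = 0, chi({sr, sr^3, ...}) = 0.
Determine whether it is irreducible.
Irreducible: <chi, chi> = 1.

Argument: <chi, chi> = (1/|G|) sum_C |C| * |chi(C)|^2 = (1/12)[1*|2|^2 + 1*|-2|^2 + 2*|1|^2 + 2*|-1|^2 + 3*|0|^2 + 3*|0|^2]
  = (1/12)[(4) + (4) + (2) + (2) + (0) + (0)] = 12/12 = 1.
A character is irreducible iff <chi, chi> = 1, so this representation is irreducible.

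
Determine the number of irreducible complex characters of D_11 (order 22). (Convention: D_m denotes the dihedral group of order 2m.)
7

Solution. The number of irreducible complex representations of a finite group equals its number of conjugacy classes. D_11 has 7 conjugacy classes ((n+3)/2 for n odd), so D_11 (order 22) has exactly 7 irreducible complex representations.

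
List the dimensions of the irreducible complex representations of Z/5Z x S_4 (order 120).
Dimensions: 1, 1, 1, 1, 1, 1, 1, 1, 1, 1, 2, 2, 2, 2, 2, 3, 3, 3, 3, 3, 3, 3, 3, 3, 3

Derivation: There are 25 irreducibles (= number of conjugacy classes). Their dimensions d_i satisfy sum d_i^2 = |G| = 120: 1 + 1 + 1 + 1 + 1 + 1 + 1 + 1 + 1 + 1 + 4 + 4 + 4 + 4 + 4 + 9 + 9 + 9 + 9 + 9 + 9 + 9 + 9 + 9 + 9 = 120. (For the product with Z/5Z: each of the 5 1-dim characters of Z/5Z tensors with each irrep of S_4, giving 5 copies of each S_4-dimension.)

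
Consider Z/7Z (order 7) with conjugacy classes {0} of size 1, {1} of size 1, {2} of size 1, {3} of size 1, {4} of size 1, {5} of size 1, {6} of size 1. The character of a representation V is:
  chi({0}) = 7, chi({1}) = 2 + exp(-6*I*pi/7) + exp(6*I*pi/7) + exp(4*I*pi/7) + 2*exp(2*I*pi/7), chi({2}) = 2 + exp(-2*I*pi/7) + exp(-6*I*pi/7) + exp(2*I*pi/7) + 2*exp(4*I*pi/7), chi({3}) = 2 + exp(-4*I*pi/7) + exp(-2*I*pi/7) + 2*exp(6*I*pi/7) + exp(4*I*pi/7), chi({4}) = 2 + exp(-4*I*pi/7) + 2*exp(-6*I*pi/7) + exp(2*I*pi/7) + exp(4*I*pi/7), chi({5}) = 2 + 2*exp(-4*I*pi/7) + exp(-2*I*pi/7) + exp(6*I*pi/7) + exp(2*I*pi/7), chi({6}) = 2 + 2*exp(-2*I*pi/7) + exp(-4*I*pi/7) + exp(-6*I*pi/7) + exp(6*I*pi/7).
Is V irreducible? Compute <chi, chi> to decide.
Not irreducible (reducible): <chi, chi> = 11 > 1.

Working: <chi, chi> = (1/|G|) sum_C |C| * |chi(C)|^2 = (1/7)[1*|7|^2 + 1*|2 + exp(-6*I*pi/7) + exp(6*I*pi/7) + exp(4*I*pi/7) + 2*exp(2*I*pi/7)|^2 + 1*|2 + exp(-2*I*pi/7) + exp(-6*I*pi/7) + exp(2*I*pi/7) + 2*exp(4*I*pi/7)|^2 + 1*|2 + exp(-4*I*pi/7) + exp(-2*I*pi/7) + 2*exp(6*I*pi/7) + exp(4*I*pi/7)|^2 + 1*|2 + exp(-4*I*pi/7) + 2*exp(-6*I*pi/7) + exp(2*I*pi/7) + exp(4*I*pi/7)|^2 + 1*|2 + 2*exp(-4*I*pi/7) + exp(-2*I*pi/7) + exp(6*I*pi/7) + exp(2*I*pi/7)|^2 + 1*|2 + 2*exp(-2*I*pi/7) + exp(-4*I*pi/7) + exp(-6*I*pi/7) + exp(6*I*pi/7)|^2]
  = (1/7)[(49) + (11 + 8*exp(-2*I*pi/7) + 5*exp(-4*I*pi/7) + 6*exp(-6*I*pi/7) + 6*exp(6*I*pi/7) + 5*exp(4*I*pi/7) + 8*exp(2*I*pi/7)) + (11 + 8*exp(-4*I*pi/7) + 6*exp(-2*I*pi/7) + 5*exp(-6*I*pi/7) + 5*exp(6*I*pi/7) + 6*exp(2*I*pi/7) + 8*exp(4*I*pi/7)) + (11 + 6*exp(-4*I*pi/7) + 5*exp(-2*I*pi/7) + 8*exp(-6*I*pi/7) + 8*exp(6*I*pi/7) + 5*exp(2*I*pi/7) + 6*exp(4*I*pi/7)) + (11 + 6*exp(-4*I*pi/7) + 5*exp(-2*I*pi/7) + 8*exp(-6*I*pi/7) + 8*exp(6*I*pi/7) + 5*exp(2*I*pi/7) + 6*exp(4*I*pi/7)) + (11 + 8*exp(-4*I*pi/7) + 6*exp(-2*I*pi/7) + 5*exp(-6*I*pi/7) + 5*exp(6*I*pi/7) + 6*exp(2*I*pi/7) + 8*exp(4*I*pi/7)) + (11 + 8*exp(-2*I*pi/7) + 5*exp(-4*I*pi/7) + 6*exp(-6*I*pi/7) + 6*exp(6*I*pi/7) + 5*exp(4*I*pi/7) + 8*exp(2*I*pi/7))] = 77/7 = 11.
(Exp terms are combined using exp(i*s)*conj(exp(i*t)) = exp(i*(s-t)), and sums of them are collapsed using the identity that for every m > 1 the m distinct m-th roots of unity sum to 0, e.g. 1 + exp(2*I*pi/3) + exp(-2*I*pi/3) = 0.)
A character is irreducible iff <chi, chi> = 1, so this representation is reducible.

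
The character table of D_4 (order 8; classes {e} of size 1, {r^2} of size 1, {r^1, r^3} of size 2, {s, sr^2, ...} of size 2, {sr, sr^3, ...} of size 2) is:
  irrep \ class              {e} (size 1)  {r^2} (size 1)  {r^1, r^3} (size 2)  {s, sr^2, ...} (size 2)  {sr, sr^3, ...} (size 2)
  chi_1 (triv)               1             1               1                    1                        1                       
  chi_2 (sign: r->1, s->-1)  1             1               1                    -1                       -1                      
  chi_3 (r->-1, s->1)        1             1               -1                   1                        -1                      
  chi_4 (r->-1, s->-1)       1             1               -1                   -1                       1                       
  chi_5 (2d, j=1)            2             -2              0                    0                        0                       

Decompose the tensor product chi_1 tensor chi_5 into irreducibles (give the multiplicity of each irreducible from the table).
chi_1 tensor chi_5 = chi_5 (all other irreducibles have multiplicity 0).

Justification: The character of a tensor product is the pointwise product (chi_1 * chi_5)(C) = chi_1(C) * chi_5(C):
  {e}: (1)*(2), {r^2}: (1)*(-2), {r^1, r^3}: (1)*(0), {s, sr^2, ...}: (1)*(0), {sr, sr^3, ...}: (1)*(0)
so (chi_1 * chi_5) takes values
  {e} -> 2, {r^2} -> -2, {r^1, r^3} -> 0, {s, sr^2, ...} -> 0, {sr, sr^3, ...} -> 0.
Now take the inner product of this character with each irreducible chi from the table, <chi_1*chi_5, chi> = (1/8) sum_C |C| (chi_1*chi_5)(C) conj(chi(C)):
  <chi_1*chi_5, chi_1> = (1/8)[1*(2)*conj(1) + 1*(-2)*conj(1) + 2*(0)*conj(1) + 2*(0)*conj(1) + 2*(0)*conj(1)]
      = (1/8)[(2) + (-2) + (0) + (0) + (0)] = 0/8 = 0
  <chi_1*chi_5, chi_2> = (1/8)[1*(2)*conj(1) + 1*(-2)*conj(1) + 2*(0)*conj(1) + 2*(0)*conj(-1) + 2*(0)*conj(-1)]
      = (1/8)[(2) + (-2) + (0) + (0) + (0)] = 0/8 = 0
  <chi_1*chi_5, chi_3> = (1/8)[1*(2)*conj(1) + 1*(-2)*conj(1) + 2*(0)*conj(-1) + 2*(0)*conj(1) + 2*(0)*conj(-1)]
      = (1/8)[(2) + (-2) + (0) + (0) + (0)] = 0/8 = 0
  <chi_1*chi_5, chi_4> = (1/8)[1*(2)*conj(1) + 1*(-2)*conj(1) + 2*(0)*conj(-1) + 2*(0)*conj(-1) + 2*(0)*conj(1)]
      = (1/8)[(2) + (-2) + (0) + (0) + (0)] = 0/8 = 0
  <chi_1*chi_5, chi_5> = (1/8)[1*(2)*conj(2) + 1*(-2)*conj(-2) + 2*(0)*conj(0) + 2*(0)*conj(0) + 2*(0)*conj(0)]
      = (1/8)[(4) + (4) + (0) + (0) + (0)] = 8/8 = 1
Hence the multiplicities are chi_5: 1. Dimension check: dim(chi_1)*dim(chi_5) = 1*2 = 2 and sum (mult * dim) = 1*2 = 2.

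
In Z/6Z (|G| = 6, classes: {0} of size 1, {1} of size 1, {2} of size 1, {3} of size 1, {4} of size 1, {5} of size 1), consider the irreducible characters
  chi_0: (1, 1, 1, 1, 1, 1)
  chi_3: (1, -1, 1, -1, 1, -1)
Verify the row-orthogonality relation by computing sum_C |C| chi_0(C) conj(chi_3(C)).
Sum = 0; so <chi_0, chi_3> = 0 (distinct irreducibles are orthogonal).

Working: Compute term by term over conjugacy classes (|C| * chi_0(C) * conj(chi_3(C))):
  1*(1)*conj(1) + 1*(1)*conj(-1) + 1*(1)*conj(1) + 1*(1)*conj(-1) + 1*(1)*conj(1) + 1*(1)*conj(-1)
  = (1) + (-1) + (1) + (-1) + (1) + (-1)
  = 0.
(Exp terms are combined using exp(i*s)*conj(exp(i*t)) = exp(i*(s-t)), and sums of them are collapsed using the identity that for every m > 1 the m distinct m-th roots of unity sum to 0, e.g. 1 + exp(2*I*pi/3) + exp(-2*I*pi/3) = 0.)
Dividing by |G| = 6 gives 0/6 = 0, matching the row-orthogonality relation <chi_0, chi_3> = [chi_0 = chi_3].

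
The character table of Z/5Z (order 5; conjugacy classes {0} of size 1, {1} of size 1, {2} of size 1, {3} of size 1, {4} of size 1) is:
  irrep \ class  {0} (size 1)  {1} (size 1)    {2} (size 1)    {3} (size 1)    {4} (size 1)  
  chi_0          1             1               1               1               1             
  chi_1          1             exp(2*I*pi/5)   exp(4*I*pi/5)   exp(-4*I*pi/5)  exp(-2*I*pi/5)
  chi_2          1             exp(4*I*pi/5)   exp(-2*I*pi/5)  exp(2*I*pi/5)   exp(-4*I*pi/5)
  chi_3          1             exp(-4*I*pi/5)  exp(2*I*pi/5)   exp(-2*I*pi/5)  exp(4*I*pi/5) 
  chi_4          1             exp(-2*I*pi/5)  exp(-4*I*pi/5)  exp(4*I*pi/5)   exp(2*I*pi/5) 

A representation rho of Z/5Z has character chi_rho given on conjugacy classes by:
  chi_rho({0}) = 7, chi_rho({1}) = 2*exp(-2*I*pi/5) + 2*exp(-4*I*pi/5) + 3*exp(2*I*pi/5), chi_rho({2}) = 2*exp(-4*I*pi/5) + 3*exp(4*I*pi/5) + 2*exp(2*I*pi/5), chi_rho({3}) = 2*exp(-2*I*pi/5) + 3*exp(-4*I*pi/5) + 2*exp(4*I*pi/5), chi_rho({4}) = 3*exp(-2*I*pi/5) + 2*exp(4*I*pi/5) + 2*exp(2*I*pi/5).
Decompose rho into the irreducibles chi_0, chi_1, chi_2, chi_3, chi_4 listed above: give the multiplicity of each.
Multiplicities: chi_0: 0, chi_1: 3, chi_2: 0, chi_3: 2, chi_4: 2.

Working: Use <chi_rho, chi> = (1/|G|) sum_C |C| * chi_rho(C) * conj(chi(C)) with |G| = 5 for each irreducible chi in the table:
  <chi_rho, chi_0> = (1/5)[1*(7)*conj(1) + 1*(2*exp(-2*I*pi/5) + 2*exp(-4*I*pi/5) + 3*exp(2*I*pi/5))*conj(1) + 1*(2*exp(-4*I*pi/5) + 3*exp(4*I*pi/5) + 2*exp(2*I*pi/5))*conj(1) + 1*(2*exp(-2*I*pi/5) + 3*exp(-4*I*pi/5) + 2*exp(4*I*pi/5))*conj(1) + 1*(3*exp(-2*I*pi/5) + 2*exp(4*I*pi/5) + 2*exp(2*I*pi/5))*conj(1)]
      = (1/5)[(7) + (2*exp(-2*I*pi/5) + 2*exp(-4*I*pi/5) + 3*exp(2*I*pi/5)) + (2*exp(-4*I*pi/5) + 3*exp(4*I*pi/5) + 2*exp(2*I*pi/5)) + (2*exp(-2*I*pi/5) + 3*exp(-4*I*pi/5) + 2*exp(4*I*pi/5)) + (3*exp(-2*I*pi/5) + 2*exp(4*I*pi/5) + 2*exp(2*I*pi/5))] = 0/5 = 0
  <chi_rho, chi_1> = (1/5)[1*(7)*conj(1) + 1*(2*exp(-2*I*pi/5) + 2*exp(-4*I*pi/5) + 3*exp(2*I*pi/5))*conj(exp(2*I*pi/5)) + 1*(2*exp(-4*I*pi/5) + 3*exp(4*I*pi/5) + 2*exp(2*I*pi/5))*conj(exp(4*I*pi/5)) + 1*(2*exp(-2*I*pi/5) + 3*exp(-4*I*pi/5) + 2*exp(4*I*pi/5))*conj(exp(-4*I*pi/5)) + 1*(3*exp(-2*I*pi/5) + 2*exp(4*I*pi/5) + 2*exp(2*I*pi/5))*conj(exp(-2*I*pi/5))]
      = (1/5)[(7) + (3 + 2*exp(-4*I*pi/5) + 2*exp(4*I*pi/5)) + (3 + 2*exp(-2*I*pi/5) + 2*exp(2*I*pi/5)) + (3 + 2*exp(-2*I*pi/5) + 2*exp(2*I*pi/5)) + (3 + 2*exp(-4*I*pi/5) + 2*exp(4*I*pi/5))] = 15/5 = 3
  <chi_rho, chi_2> = (1/5)[1*(7)*conj(1) + 1*(2*exp(-2*I*pi/5) + 2*exp(-4*I*pi/5) + 3*exp(2*I*pi/5))*conj(exp(4*I*pi/5)) + 1*(2*exp(-4*I*pi/5) + 3*exp(4*I*pi/5) + 2*exp(2*I*pi/5))*conj(exp(-2*I*pi/5)) + 1*(2*exp(-2*I*pi/5) + 3*exp(-4*I*pi/5) + 2*exp(4*I*pi/5))*conj(exp(2*I*pi/5)) + 1*(3*exp(-2*I*pi/5) + 2*exp(4*I*pi/5) + 2*exp(2*I*pi/5))*conj(exp(-4*I*pi/5))]
      = (1/5)[(7) + (3*exp(-2*I*pi/5) + 2*exp(4*I*pi/5) + 2*exp(2*I*pi/5)) + (2*exp(-2*I*pi/5) + 3*exp(-4*I*pi/5) + 2*exp(4*I*pi/5)) + (2*exp(-4*I*pi/5) + 3*exp(4*I*pi/5) + 2*exp(2*I*pi/5)) + (2*exp(-2*I*pi/5) + 2*exp(-4*I*pi/5) + 3*exp(2*I*pi/5))] = 0/5 = 0
  <chi_rho, chi_3> = (1/5)[1*(7)*conj(1) + 1*(2*exp(-2*I*pi/5) + 2*exp(-4*I*pi/5) + 3*exp(2*I*pi/5))*conj(exp(-4*I*pi/5)) + 1*(2*exp(-4*I*pi/5) + 3*exp(4*I*pi/5) + 2*exp(2*I*pi/5))*conj(exp(2*I*pi/5)) + 1*(2*exp(-2*I*pi/5) + 3*exp(-4*I*pi/5) + 2*exp(4*I*pi/5))*conj(exp(-2*I*pi/5)) + 1*(3*exp(-2*I*pi/5) + 2*exp(4*I*pi/5) + 2*exp(2*I*pi/5))*conj(exp(4*I*pi/5))]
      = (1/5)[(7) + (2 + 3*exp(-4*I*pi/5) + 2*exp(2*I*pi/5)) + (2 + 2*exp(4*I*pi/5) + 3*exp(2*I*pi/5)) + (2 + 3*exp(-2*I*pi/5) + 2*exp(-4*I*pi/5)) + (2 + 2*exp(-2*I*pi/5) + 3*exp(4*I*pi/5))] = 10/5 = 2
  <chi_rho, chi_4> = (1/5)[1*(7)*conj(1) + 1*(2*exp(-2*I*pi/5) + 2*exp(-4*I*pi/5) + 3*exp(2*I*pi/5))*conj(exp(-2*I*pi/5)) + 1*(2*exp(-4*I*pi/5) + 3*exp(4*I*pi/5) + 2*exp(2*I*pi/5))*conj(exp(-4*I*pi/5)) + 1*(2*exp(-2*I*pi/5) + 3*exp(-4*I*pi/5) + 2*exp(4*I*pi/5))*conj(exp(4*I*pi/5)) + 1*(3*exp(-2*I*pi/5) + 2*exp(4*I*pi/5) + 2*exp(2*I*pi/5))*conj(exp(2*I*pi/5))]
      = (1/5)[(7) + (2 + 2*exp(-2*I*pi/5) + 3*exp(4*I*pi/5)) + (2 + 3*exp(-2*I*pi/5) + 2*exp(-4*I*pi/5)) + (2 + 2*exp(4*I*pi/5) + 3*exp(2*I*pi/5)) + (2 + 3*exp(-4*I*pi/5) + 2*exp(2*I*pi/5))] = 10/5 = 2
(Exp terms are combined using exp(i*s)*conj(exp(i*t)) = exp(i*(s-t)), and sums of them are collapsed using the identity that for every m > 1 the m distinct m-th roots of unity sum to 0, e.g. 1 + exp(2*I*pi/3) + exp(-2*I*pi/3) = 0.)
Dimension check: dim(rho) = sum (mult * dim) = 0*1 + 3*1 + 0*1 + 2*1 + 2*1 = 7 = chi_rho(e) = 7.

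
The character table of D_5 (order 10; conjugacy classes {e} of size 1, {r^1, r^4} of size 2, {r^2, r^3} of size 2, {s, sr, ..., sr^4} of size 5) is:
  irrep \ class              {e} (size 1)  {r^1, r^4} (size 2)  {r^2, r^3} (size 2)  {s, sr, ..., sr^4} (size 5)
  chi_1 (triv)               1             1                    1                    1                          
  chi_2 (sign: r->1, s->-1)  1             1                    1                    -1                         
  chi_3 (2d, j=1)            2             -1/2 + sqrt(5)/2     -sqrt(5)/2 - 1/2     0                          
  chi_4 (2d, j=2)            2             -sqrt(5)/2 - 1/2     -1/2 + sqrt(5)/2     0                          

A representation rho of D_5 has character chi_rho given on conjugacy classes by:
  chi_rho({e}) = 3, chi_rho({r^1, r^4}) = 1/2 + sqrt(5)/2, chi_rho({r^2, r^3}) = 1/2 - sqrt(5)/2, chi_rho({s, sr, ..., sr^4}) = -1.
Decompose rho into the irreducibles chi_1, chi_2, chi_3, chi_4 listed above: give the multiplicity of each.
Multiplicities: chi_1: 0, chi_2: 1, chi_3: 1, chi_4: 0.

Explanation: Use <chi_rho, chi> = (1/|G|) sum_C |C| * chi_rho(C) * conj(chi(C)) with |G| = 10 for each irreducible chi in the table:
  <chi_rho, chi_1> = (1/10)[1*(3)*conj(1) + 2*(1/2 + sqrt(5)/2)*conj(1) + 2*(1/2 - sqrt(5)/2)*conj(1) + 5*(-1)*conj(1)]
      = (1/10)[(3) + (1 + sqrt(5)) + (1 - sqrt(5)) + (-5)] = 0/10 = 0
  <chi_rho, chi_2> = (1/10)[1*(3)*conj(1) + 2*(1/2 + sqrt(5)/2)*conj(1) + 2*(1/2 - sqrt(5)/2)*conj(1) + 5*(-1)*conj(-1)]
      = (1/10)[(3) + (1 + sqrt(5)) + (1 - sqrt(5)) + (5)] = 10/10 = 1
  <chi_rho, chi_3> = (1/10)[1*(3)*conj(2) + 2*(1/2 + sqrt(5)/2)*conj(-1/2 + sqrt(5)/2) + 2*(1/2 - sqrt(5)/2)*conj(-sqrt(5)/2 - 1/2) + 5*(-1)*conj(0)]
      = (1/10)[(6) + (2) + (2) + (0)] = 10/10 = 1
  <chi_rho, chi_4> = (1/10)[1*(3)*conj(2) + 2*(1/2 + sqrt(5)/2)*conj(-sqrt(5)/2 - 1/2) + 2*(1/2 - sqrt(5)/2)*conj(-1/2 + sqrt(5)/2) + 5*(-1)*conj(0)]
      = (1/10)[(6) + (-3 - sqrt(5)) + (-3 + sqrt(5)) + (0)] = 0/10 = 0
Dimension check: dim(rho) = sum (mult * dim) = 0*1 + 1*1 + 1*2 + 0*2 = 3 = chi_rho(e) = 3.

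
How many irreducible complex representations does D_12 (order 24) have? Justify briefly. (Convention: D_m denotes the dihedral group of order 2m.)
9

Explanation: The number of irreducible complex representations of a finite group equals its number of conjugacy classes. D_12 has 9 conjugacy classes (n/2 + 3 for n even), so D_12 (order 24) has exactly 9 irreducible complex representations.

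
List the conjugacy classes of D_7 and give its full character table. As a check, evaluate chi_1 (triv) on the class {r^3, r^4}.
Conjugacy classes: {e} of size 1, {r^1, r^6} of size 2, {r^2, r^5} of size 2, {r^3, r^4} of size 2, {s, sr, ..., sr^6} of size 7.
Character table:
  irrep \ class              {e} (size 1)  {r^1, r^6} (size 2)  {r^2, r^5} (size 2)  {r^3, r^4} (size 2)  {s, sr, ..., sr^6} (size 7)
  chi_1 (triv)               1             1                    1                    1                    1                          
  chi_2 (sign: r->1, s->-1)  1             1                    1                    1                    -1                         
  chi_3 (2d, j=1)            2             2*cos(2*pi/7)        -2*cos(3*pi/7)       -2*cos(pi/7)         0                          
  chi_4 (2d, j=2)            2             -2*cos(3*pi/7)       -2*cos(pi/7)         2*cos(2*pi/7)        0                          
  chi_5 (2d, j=3)            2             -2*cos(pi/7)         2*cos(2*pi/7)        -2*cos(3*pi/7)       0                          

Spot check: chi_1 (triv) on {r^3, r^4} = 1.

Argument: D_7 has order 2*7 = 14 with 5 conjugacy classes, hence 5 irreducibles. Sum of squared dims 1 + 1 + 4 + 4 + 4 = 14 = |G|. Linear characters come from the abelianisation; the 2-dimensional irreps have character r^k -> 2*cos(2*pi*j*k/7), reflections -> 0.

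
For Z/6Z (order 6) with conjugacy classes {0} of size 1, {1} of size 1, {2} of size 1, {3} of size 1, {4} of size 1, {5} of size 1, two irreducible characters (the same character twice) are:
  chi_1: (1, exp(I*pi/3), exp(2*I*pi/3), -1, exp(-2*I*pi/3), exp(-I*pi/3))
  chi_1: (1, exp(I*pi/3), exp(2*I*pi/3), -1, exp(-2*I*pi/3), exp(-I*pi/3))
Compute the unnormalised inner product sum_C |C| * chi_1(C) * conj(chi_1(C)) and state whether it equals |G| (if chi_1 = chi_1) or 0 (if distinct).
Sum = 6 = |G| = 6; so <chi_1, chi_1> = 1 (norm-1 confirms irreducibility).

Reasoning: Compute term by term over conjugacy classes (|C| * chi_1(C) * conj(chi_1(C))):
  1*(1)*conj(1) + 1*(exp(I*pi/3))*conj(exp(I*pi/3)) + 1*(exp(2*I*pi/3))*conj(exp(2*I*pi/3)) + 1*(-1)*conj(-1) + 1*(exp(-2*I*pi/3))*conj(exp(-2*I*pi/3)) + 1*(exp(-I*pi/3))*conj(exp(-I*pi/3))
  = (1) + (1) + (1) + (1) + (1) + (1)
  = 6.
(Exp terms are combined using exp(i*s)*conj(exp(i*t)) = exp(i*(s-t)), and sums of them are collapsed using the identity that for every m > 1 the m distinct m-th roots of unity sum to 0, e.g. 1 + exp(2*I*pi/3) + exp(-2*I*pi/3) = 0.)
Dividing by |G| = 6 gives 6/6 = 1, matching the row-orthogonality relation <chi_1, chi_1> = [chi_1 = chi_1].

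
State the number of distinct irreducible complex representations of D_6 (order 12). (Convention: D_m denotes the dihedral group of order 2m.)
6

Reasoning: The number of irreducible complex representations of a finite group equals its number of conjugacy classes. D_6 has 6 conjugacy classes (n/2 + 3 for n even), so D_6 (order 12) has exactly 6 irreducible complex representations.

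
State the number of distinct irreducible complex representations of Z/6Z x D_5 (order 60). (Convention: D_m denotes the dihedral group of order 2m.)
24

Proof sketch: The number of irreducible complex representations of a finite group equals its number of conjugacy classes. For a direct product, #classes(G x H) = #classes(G) * #classes(H). Z/6Z has 6 classes (abelian), D_5 has 4 classes, so 6 * 4 = 24, so Z/6Z x D_5 (order 60) has exactly 24 irreducible complex representations.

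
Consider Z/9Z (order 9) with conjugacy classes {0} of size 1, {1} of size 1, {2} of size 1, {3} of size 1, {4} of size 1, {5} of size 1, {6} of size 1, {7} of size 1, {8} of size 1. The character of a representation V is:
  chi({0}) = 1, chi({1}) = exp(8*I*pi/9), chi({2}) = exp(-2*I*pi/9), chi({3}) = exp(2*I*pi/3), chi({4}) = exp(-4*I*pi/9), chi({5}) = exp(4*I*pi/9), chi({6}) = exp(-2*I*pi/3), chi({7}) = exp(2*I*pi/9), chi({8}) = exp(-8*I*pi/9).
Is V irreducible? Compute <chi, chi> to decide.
Irreducible: <chi, chi> = 1.

Reasoning: <chi, chi> = (1/|G|) sum_C |C| * |chi(C)|^2 = (1/9)[1*|1|^2 + 1*|exp(8*I*pi/9)|^2 + 1*|exp(-2*I*pi/9)|^2 + 1*|exp(2*I*pi/3)|^2 + 1*|exp(-4*I*pi/9)|^2 + 1*|exp(4*I*pi/9)|^2 + 1*|exp(-2*I*pi/3)|^2 + 1*|exp(2*I*pi/9)|^2 + 1*|exp(-8*I*pi/9)|^2]
  = (1/9)[(1) + (1) + (1) + (1) + (1) + (1) + (1) + (1) + (1)] = 9/9 = 1.
(Exp terms are combined using exp(i*s)*conj(exp(i*t)) = exp(i*(s-t)), and sums of them are collapsed using the identity that for every m > 1 the m distinct m-th roots of unity sum to 0, e.g. 1 + exp(2*I*pi/3) + exp(-2*I*pi/3) = 0.)
A character is irreducible iff <chi, chi> = 1, so this representation is irreducible.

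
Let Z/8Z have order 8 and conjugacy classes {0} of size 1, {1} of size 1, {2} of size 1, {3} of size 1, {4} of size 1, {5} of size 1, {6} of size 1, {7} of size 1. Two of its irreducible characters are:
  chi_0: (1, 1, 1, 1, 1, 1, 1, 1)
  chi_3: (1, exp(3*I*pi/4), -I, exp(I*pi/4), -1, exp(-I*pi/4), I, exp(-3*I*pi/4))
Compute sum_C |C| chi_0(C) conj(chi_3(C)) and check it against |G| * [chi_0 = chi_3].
Sum = 0; so <chi_0, chi_3> = 0 (distinct irreducibles are orthogonal).

Solution. Compute term by term over conjugacy classes (|C| * chi_0(C) * conj(chi_3(C))):
  1*(1)*conj(1) + 1*(1)*conj(exp(3*I*pi/4)) + 1*(1)*conj(-I) + 1*(1)*conj(exp(I*pi/4)) + 1*(1)*conj(-1) + 1*(1)*conj(exp(-I*pi/4)) + 1*(1)*conj(I) + 1*(1)*conj(exp(-3*I*pi/4))
  = (1) + (exp(-3*I*pi/4)) + (I) + (exp(-I*pi/4)) + (-1) + (exp(I*pi/4)) + (-I) + (exp(3*I*pi/4))
  = 0.
(Exp terms are combined using exp(i*s)*conj(exp(i*t)) = exp(i*(s-t)), and sums of them are collapsed using the identity that for every m > 1 the m distinct m-th roots of unity sum to 0, e.g. 1 + exp(2*I*pi/3) + exp(-2*I*pi/3) = 0.)
Dividing by |G| = 8 gives 0/8 = 0, matching the row-orthogonality relation <chi_0, chi_3> = [chi_0 = chi_3].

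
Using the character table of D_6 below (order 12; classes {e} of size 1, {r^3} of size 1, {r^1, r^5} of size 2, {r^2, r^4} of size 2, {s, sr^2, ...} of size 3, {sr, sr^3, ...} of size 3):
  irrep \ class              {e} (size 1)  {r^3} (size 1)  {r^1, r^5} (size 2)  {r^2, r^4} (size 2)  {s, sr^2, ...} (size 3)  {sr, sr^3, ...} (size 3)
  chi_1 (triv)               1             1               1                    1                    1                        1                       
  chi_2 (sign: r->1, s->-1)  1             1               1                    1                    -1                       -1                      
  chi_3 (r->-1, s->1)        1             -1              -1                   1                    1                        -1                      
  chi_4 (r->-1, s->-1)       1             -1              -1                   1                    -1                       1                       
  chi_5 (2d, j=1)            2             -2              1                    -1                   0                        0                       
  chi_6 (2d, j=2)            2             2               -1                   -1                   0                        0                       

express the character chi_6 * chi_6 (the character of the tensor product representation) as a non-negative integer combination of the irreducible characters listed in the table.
chi_6 tensor chi_6 = chi_1 + chi_2 + chi_6 (all other irreducibles have multiplicity 0).

The character of a tensor product is the pointwise product (chi_6 * chi_6)(C) = chi_6(C) * chi_6(C):
  {e}: (2)*(2), {r^3}: (2)*(2), {r^1, r^5}: (-1)*(-1), {r^2, r^4}: (-1)*(-1), {s, sr^2, ...}: (0)*(0), {sr, sr^3, ...}: (0)*(0)
so (chi_6 * chi_6) takes values
  {e} -> 4, {r^3} -> 4, {r^1, r^5} -> 1, {r^2, r^4} -> 1, {s, sr^2, ...} -> 0, {sr, sr^3, ...} -> 0.
Now take the inner product of this character with each irreducible chi from the table, <chi_6*chi_6, chi> = (1/12) sum_C |C| (chi_6*chi_6)(C) conj(chi(C)):
  <chi_6*chi_6, chi_1> = (1/12)[1*(4)*conj(1) + 1*(4)*conj(1) + 2*(1)*conj(1) + 2*(1)*conj(1) + 3*(0)*conj(1) + 3*(0)*conj(1)]
      = (1/12)[(4) + (4) + (2) + (2) + (0) + (0)] = 12/12 = 1
  <chi_6*chi_6, chi_2> = (1/12)[1*(4)*conj(1) + 1*(4)*conj(1) + 2*(1)*conj(1) + 2*(1)*conj(1) + 3*(0)*conj(-1) + 3*(0)*conj(-1)]
      = (1/12)[(4) + (4) + (2) + (2) + (0) + (0)] = 12/12 = 1
  <chi_6*chi_6, chi_3> = (1/12)[1*(4)*conj(1) + 1*(4)*conj(-1) + 2*(1)*conj(-1) + 2*(1)*conj(1) + 3*(0)*conj(1) + 3*(0)*conj(-1)]
      = (1/12)[(4) + (-4) + (-2) + (2) + (0) + (0)] = 0/12 = 0
  <chi_6*chi_6, chi_4> = (1/12)[1*(4)*conj(1) + 1*(4)*conj(-1) + 2*(1)*conj(-1) + 2*(1)*conj(1) + 3*(0)*conj(-1) + 3*(0)*conj(1)]
      = (1/12)[(4) + (-4) + (-2) + (2) + (0) + (0)] = 0/12 = 0
  <chi_6*chi_6, chi_5> = (1/12)[1*(4)*conj(2) + 1*(4)*conj(-2) + 2*(1)*conj(1) + 2*(1)*conj(-1) + 3*(0)*conj(0) + 3*(0)*conj(0)]
      = (1/12)[(8) + (-8) + (2) + (-2) + (0) + (0)] = 0/12 = 0
  <chi_6*chi_6, chi_6> = (1/12)[1*(4)*conj(2) + 1*(4)*conj(2) + 2*(1)*conj(-1) + 2*(1)*conj(-1) + 3*(0)*conj(0) + 3*(0)*conj(0)]
      = (1/12)[(8) + (8) + (-2) + (-2) + (0) + (0)] = 12/12 = 1
Hence the multiplicities are chi_1: 1, chi_2: 1, chi_6: 1. Dimension check: dim(chi_6)*dim(chi_6) = 2*2 = 4 and sum (mult * dim) = 1*1 + 1*1 + 1*2 = 4.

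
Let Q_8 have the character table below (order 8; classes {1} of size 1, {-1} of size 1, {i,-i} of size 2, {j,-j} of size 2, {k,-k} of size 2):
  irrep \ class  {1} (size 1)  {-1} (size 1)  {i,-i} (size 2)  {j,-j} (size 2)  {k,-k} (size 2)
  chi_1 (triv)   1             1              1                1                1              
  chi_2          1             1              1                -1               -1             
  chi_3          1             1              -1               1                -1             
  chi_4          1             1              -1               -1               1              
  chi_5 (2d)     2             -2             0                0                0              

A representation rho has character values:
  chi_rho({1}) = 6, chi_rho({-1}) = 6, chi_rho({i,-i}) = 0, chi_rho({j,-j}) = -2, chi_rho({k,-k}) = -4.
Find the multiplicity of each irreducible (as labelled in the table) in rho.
Multiplicities: chi_1: 0, chi_2: 3, chi_3: 2, chi_4: 1, chi_5: 0.

Details: Use <chi_rho, chi> = (1/|G|) sum_C |C| * chi_rho(C) * conj(chi(C)) with |G| = 8 for each irreducible chi in the table:
  <chi_rho, chi_1> = (1/8)[1*(6)*conj(1) + 1*(6)*conj(1) + 2*(0)*conj(1) + 2*(-2)*conj(1) + 2*(-4)*conj(1)]
      = (1/8)[(6) + (6) + (0) + (-4) + (-8)] = 0/8 = 0
  <chi_rho, chi_2> = (1/8)[1*(6)*conj(1) + 1*(6)*conj(1) + 2*(0)*conj(1) + 2*(-2)*conj(-1) + 2*(-4)*conj(-1)]
      = (1/8)[(6) + (6) + (0) + (4) + (8)] = 24/8 = 3
  <chi_rho, chi_3> = (1/8)[1*(6)*conj(1) + 1*(6)*conj(1) + 2*(0)*conj(-1) + 2*(-2)*conj(1) + 2*(-4)*conj(-1)]
      = (1/8)[(6) + (6) + (0) + (-4) + (8)] = 16/8 = 2
  <chi_rho, chi_4> = (1/8)[1*(6)*conj(1) + 1*(6)*conj(1) + 2*(0)*conj(-1) + 2*(-2)*conj(-1) + 2*(-4)*conj(1)]
      = (1/8)[(6) + (6) + (0) + (4) + (-8)] = 8/8 = 1
  <chi_rho, chi_5> = (1/8)[1*(6)*conj(2) + 1*(6)*conj(-2) + 2*(0)*conj(0) + 2*(-2)*conj(0) + 2*(-4)*conj(0)]
      = (1/8)[(12) + (-12) + (0) + (0) + (0)] = 0/8 = 0
Dimension check: dim(rho) = sum (mult * dim) = 0*1 + 3*1 + 2*1 + 1*1 + 0*2 = 6 = chi_rho(e) = 6.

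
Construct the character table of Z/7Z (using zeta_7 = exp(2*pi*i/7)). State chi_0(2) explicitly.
Character table of Z/7Z (irreps indexed chi_0,...,chi_6 with chi_k(m) = zeta_7^(k*m), zeta_7 = exp(2*pi*i/7)):
  irrep \ class  {0} (size 1)  {1} (size 1)    {2} (size 1)    {3} (size 1)    {4} (size 1)    {5} (size 1)    {6} (size 1)  
  chi_0          1             1               1               1               1               1               1             
  chi_1          1             exp(2*I*pi/7)   exp(4*I*pi/7)   exp(6*I*pi/7)   exp(-6*I*pi/7)  exp(-4*I*pi/7)  exp(-2*I*pi/7)
  chi_2          1             exp(4*I*pi/7)   exp(-6*I*pi/7)  exp(-2*I*pi/7)  exp(2*I*pi/7)   exp(6*I*pi/7)   exp(-4*I*pi/7)
  chi_3          1             exp(6*I*pi/7)   exp(-2*I*pi/7)  exp(4*I*pi/7)   exp(-4*I*pi/7)  exp(2*I*pi/7)   exp(-6*I*pi/7)
  chi_4          1             exp(-6*I*pi/7)  exp(2*I*pi/7)   exp(-4*I*pi/7)  exp(4*I*pi/7)   exp(-2*I*pi/7)  exp(6*I*pi/7) 
  chi_5          1             exp(-4*I*pi/7)  exp(6*I*pi/7)   exp(2*I*pi/7)   exp(-2*I*pi/7)  exp(-6*I*pi/7)  exp(4*I*pi/7) 
  chi_6          1             exp(-2*I*pi/7)  exp(-4*I*pi/7)  exp(-6*I*pi/7)  exp(6*I*pi/7)   exp(4*I*pi/7)   exp(2*I*pi/7) 

Spot check: chi_0(2) = zeta_7^(0*2) = zeta_7^0 = 1.

Reasoning: Z/7Z is abelian, so all 7 irreducible complex representations are 1-dimensional. They are given by chi_k(m) = zeta_7^(k*m) for k = 0,...,6. Row orthogonality: sum_m chi_k(m) conj(chi_l(m)) = 7 * [k = l].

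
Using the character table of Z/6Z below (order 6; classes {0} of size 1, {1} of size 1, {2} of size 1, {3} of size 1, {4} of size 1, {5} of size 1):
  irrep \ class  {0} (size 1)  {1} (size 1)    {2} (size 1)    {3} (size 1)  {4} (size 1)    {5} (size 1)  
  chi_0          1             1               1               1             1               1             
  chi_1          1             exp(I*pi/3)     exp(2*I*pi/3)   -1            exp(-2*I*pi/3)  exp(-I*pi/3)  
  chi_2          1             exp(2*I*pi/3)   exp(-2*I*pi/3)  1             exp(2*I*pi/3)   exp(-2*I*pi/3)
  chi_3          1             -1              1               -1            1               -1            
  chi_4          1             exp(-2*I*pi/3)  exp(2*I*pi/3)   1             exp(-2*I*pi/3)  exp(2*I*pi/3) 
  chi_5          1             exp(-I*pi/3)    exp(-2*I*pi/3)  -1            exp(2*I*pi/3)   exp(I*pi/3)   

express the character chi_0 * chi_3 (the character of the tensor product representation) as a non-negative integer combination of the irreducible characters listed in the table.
chi_0 tensor chi_3 = chi_3 (all other irreducibles have multiplicity 0).

Justification: The character of a tensor product is the pointwise product (chi_0 * chi_3)(C) = chi_0(C) * chi_3(C):
  {0}: (1)*(1), {1}: (1)*(-1), {2}: (1)*(1), {3}: (1)*(-1), {4}: (1)*(1), {5}: (1)*(-1)
so (chi_0 * chi_3) takes values
  {0} -> 1, {1} -> -1, {2} -> 1, {3} -> -1, {4} -> 1, {5} -> -1.
Now take the inner product of this character with each irreducible chi from the table, <chi_0*chi_3, chi> = (1/6) sum_C |C| (chi_0*chi_3)(C) conj(chi(C)):
  <chi_0*chi_3, chi_0> = (1/6)[1*(1)*conj(1) + 1*(-1)*conj(1) + 1*(1)*conj(1) + 1*(-1)*conj(1) + 1*(1)*conj(1) + 1*(-1)*conj(1)]
      = (1/6)[(1) + (-1) + (1) + (-1) + (1) + (-1)] = 0/6 = 0
  <chi_0*chi_3, chi_1> = (1/6)[1*(1)*conj(1) + 1*(-1)*conj(exp(I*pi/3)) + 1*(1)*conj(exp(2*I*pi/3)) + 1*(-1)*conj(-1) + 1*(1)*conj(exp(-2*I*pi/3)) + 1*(-1)*conj(exp(-I*pi/3))]
      = (1/6)[(1) + (-exp(-I*pi/3)) + (exp(-2*I*pi/3)) + (1) + (exp(2*I*pi/3)) + (-exp(I*pi/3))] = 0/6 = 0
  <chi_0*chi_3, chi_2> = (1/6)[1*(1)*conj(1) + 1*(-1)*conj(exp(2*I*pi/3)) + 1*(1)*conj(exp(-2*I*pi/3)) + 1*(-1)*conj(1) + 1*(1)*conj(exp(2*I*pi/3)) + 1*(-1)*conj(exp(-2*I*pi/3))]
      = (1/6)[(1) + (-exp(-2*I*pi/3)) + (exp(2*I*pi/3)) + (-1) + (exp(-2*I*pi/3)) + (-exp(2*I*pi/3))] = 0/6 = 0
  <chi_0*chi_3, chi_3> = (1/6)[1*(1)*conj(1) + 1*(-1)*conj(-1) + 1*(1)*conj(1) + 1*(-1)*conj(-1) + 1*(1)*conj(1) + 1*(-1)*conj(-1)]
      = (1/6)[(1) + (1) + (1) + (1) + (1) + (1)] = 6/6 = 1
  <chi_0*chi_3, chi_4> = (1/6)[1*(1)*conj(1) + 1*(-1)*conj(exp(-2*I*pi/3)) + 1*(1)*conj(exp(2*I*pi/3)) + 1*(-1)*conj(1) + 1*(1)*conj(exp(-2*I*pi/3)) + 1*(-1)*conj(exp(2*I*pi/3))]
      = (1/6)[(1) + (-exp(2*I*pi/3)) + (exp(-2*I*pi/3)) + (-1) + (exp(2*I*pi/3)) + (-exp(-2*I*pi/3))] = 0/6 = 0
  <chi_0*chi_3, chi_5> = (1/6)[1*(1)*conj(1) + 1*(-1)*conj(exp(-I*pi/3)) + 1*(1)*conj(exp(-2*I*pi/3)) + 1*(-1)*conj(-1) + 1*(1)*conj(exp(2*I*pi/3)) + 1*(-1)*conj(exp(I*pi/3))]
      = (1/6)[(1) + (-exp(I*pi/3)) + (exp(2*I*pi/3)) + (1) + (exp(-2*I*pi/3)) + (-exp(-I*pi/3))] = 0/6 = 0
(Exp terms are combined using exp(i*s)*conj(exp(i*t)) = exp(i*(s-t)), and sums of them are collapsed using the identity that for every m > 1 the m distinct m-th roots of unity sum to 0, e.g. 1 + exp(2*I*pi/3) + exp(-2*I*pi/3) = 0.)
Hence the multiplicities are chi_3: 1. Dimension check: dim(chi_0)*dim(chi_3) = 1*1 = 1 and sum (mult * dim) = 1*1 = 1.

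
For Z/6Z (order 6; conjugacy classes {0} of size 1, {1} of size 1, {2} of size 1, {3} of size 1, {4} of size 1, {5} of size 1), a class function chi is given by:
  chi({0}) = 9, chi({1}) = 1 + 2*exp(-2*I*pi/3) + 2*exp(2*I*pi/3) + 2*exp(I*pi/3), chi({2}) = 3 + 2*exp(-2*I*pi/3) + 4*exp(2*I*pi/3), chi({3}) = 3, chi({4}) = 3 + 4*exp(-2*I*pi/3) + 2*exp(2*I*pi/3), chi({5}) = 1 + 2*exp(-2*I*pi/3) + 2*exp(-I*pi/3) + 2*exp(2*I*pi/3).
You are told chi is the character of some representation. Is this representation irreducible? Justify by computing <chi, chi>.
Not irreducible (reducible): <chi, chi> = 17 > 1.

Reasoning: <chi, chi> = (1/|G|) sum_C |C| * |chi(C)|^2 = (1/6)[1*|9|^2 + 1*|1 + 2*exp(-2*I*pi/3) + 2*exp(2*I*pi/3) + 2*exp(I*pi/3)|^2 + 1*|3 + 2*exp(-2*I*pi/3) + 4*exp(2*I*pi/3)|^2 + 1*|3|^2 + 1*|3 + 4*exp(-2*I*pi/3) + 2*exp(2*I*pi/3)|^2 + 1*|1 + 2*exp(-2*I*pi/3) + 2*exp(-I*pi/3) + 2*exp(2*I*pi/3)|^2]
  = (1/6)[(81) + (3) + (3) + (9) + (3) + (3)] = 102/6 = 17.
(Exp terms are combined using exp(i*s)*conj(exp(i*t)) = exp(i*(s-t)), and sums of them are collapsed using the identity that for every m > 1 the m distinct m-th roots of unity sum to 0, e.g. 1 + exp(2*I*pi/3) + exp(-2*I*pi/3) = 0.)
A character is irreducible iff <chi, chi> = 1, so this representation is reducible.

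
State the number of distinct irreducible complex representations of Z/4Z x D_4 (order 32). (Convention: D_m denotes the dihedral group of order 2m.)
20

Why: The number of irreducible complex representations of a finite group equals its number of conjugacy classes. For a direct product, #classes(G x H) = #classes(G) * #classes(H). Z/4Z has 4 classes (abelian), D_4 has 5 classes, so 4 * 5 = 20, so Z/4Z x D_4 (order 32) has exactly 20 irreducible complex representations.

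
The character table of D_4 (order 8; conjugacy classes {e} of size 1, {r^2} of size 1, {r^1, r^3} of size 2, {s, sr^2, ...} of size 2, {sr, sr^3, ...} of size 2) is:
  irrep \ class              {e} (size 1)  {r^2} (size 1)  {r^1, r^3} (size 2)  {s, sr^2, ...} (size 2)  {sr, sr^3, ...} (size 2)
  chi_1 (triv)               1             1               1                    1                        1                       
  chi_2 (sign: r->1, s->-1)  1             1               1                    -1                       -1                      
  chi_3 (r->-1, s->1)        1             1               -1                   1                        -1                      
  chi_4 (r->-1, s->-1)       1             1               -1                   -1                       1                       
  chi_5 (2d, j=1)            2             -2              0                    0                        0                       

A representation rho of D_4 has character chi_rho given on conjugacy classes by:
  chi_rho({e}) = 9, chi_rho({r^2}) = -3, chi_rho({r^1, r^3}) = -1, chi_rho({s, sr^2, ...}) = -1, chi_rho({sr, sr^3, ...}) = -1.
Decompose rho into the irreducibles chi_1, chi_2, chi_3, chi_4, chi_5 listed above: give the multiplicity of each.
Multiplicities: chi_1: 0, chi_2: 1, chi_3: 1, chi_4: 1, chi_5: 3.

Why: Use <chi_rho, chi> = (1/|G|) sum_C |C| * chi_rho(C) * conj(chi(C)) with |G| = 8 for each irreducible chi in the table:
  <chi_rho, chi_1> = (1/8)[1*(9)*conj(1) + 1*(-3)*conj(1) + 2*(-1)*conj(1) + 2*(-1)*conj(1) + 2*(-1)*conj(1)]
      = (1/8)[(9) + (-3) + (-2) + (-2) + (-2)] = 0/8 = 0
  <chi_rho, chi_2> = (1/8)[1*(9)*conj(1) + 1*(-3)*conj(1) + 2*(-1)*conj(1) + 2*(-1)*conj(-1) + 2*(-1)*conj(-1)]
      = (1/8)[(9) + (-3) + (-2) + (2) + (2)] = 8/8 = 1
  <chi_rho, chi_3> = (1/8)[1*(9)*conj(1) + 1*(-3)*conj(1) + 2*(-1)*conj(-1) + 2*(-1)*conj(1) + 2*(-1)*conj(-1)]
      = (1/8)[(9) + (-3) + (2) + (-2) + (2)] = 8/8 = 1
  <chi_rho, chi_4> = (1/8)[1*(9)*conj(1) + 1*(-3)*conj(1) + 2*(-1)*conj(-1) + 2*(-1)*conj(-1) + 2*(-1)*conj(1)]
      = (1/8)[(9) + (-3) + (2) + (2) + (-2)] = 8/8 = 1
  <chi_rho, chi_5> = (1/8)[1*(9)*conj(2) + 1*(-3)*conj(-2) + 2*(-1)*conj(0) + 2*(-1)*conj(0) + 2*(-1)*conj(0)]
      = (1/8)[(18) + (6) + (0) + (0) + (0)] = 24/8 = 3
Dimension check: dim(rho) = sum (mult * dim) = 0*1 + 1*1 + 1*1 + 1*1 + 3*2 = 9 = chi_rho(e) = 9.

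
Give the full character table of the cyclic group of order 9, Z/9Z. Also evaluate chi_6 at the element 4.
Character table of Z/9Z (irreps indexed chi_0,...,chi_8 with chi_k(m) = zeta_9^(k*m), zeta_9 = exp(2*pi*i/9)):
  irrep \ class  {0} (size 1)  {1} (size 1)    {2} (size 1)    {3} (size 1)    {4} (size 1)    {5} (size 1)    {6} (size 1)    {7} (size 1)    {8} (size 1)  
  chi_0          1             1               1               1               1               1               1               1               1             
  chi_1          1             exp(2*I*pi/9)   exp(4*I*pi/9)   exp(2*I*pi/3)   exp(8*I*pi/9)   exp(-8*I*pi/9)  exp(-2*I*pi/3)  exp(-4*I*pi/9)  exp(-2*I*pi/9)
  chi_2          1             exp(4*I*pi/9)   exp(8*I*pi/9)   exp(-2*I*pi/3)  exp(-2*I*pi/9)  exp(2*I*pi/9)   exp(2*I*pi/3)   exp(-8*I*pi/9)  exp(-4*I*pi/9)
  chi_3          1             exp(2*I*pi/3)   exp(-2*I*pi/3)  1               exp(2*I*pi/3)   exp(-2*I*pi/3)  1               exp(2*I*pi/3)   exp(-2*I*pi/3)
  chi_4          1             exp(8*I*pi/9)   exp(-2*I*pi/9)  exp(2*I*pi/3)   exp(-4*I*pi/9)  exp(4*I*pi/9)   exp(-2*I*pi/3)  exp(2*I*pi/9)   exp(-8*I*pi/9)
  chi_5          1             exp(-8*I*pi/9)  exp(2*I*pi/9)   exp(-2*I*pi/3)  exp(4*I*pi/9)   exp(-4*I*pi/9)  exp(2*I*pi/3)   exp(-2*I*pi/9)  exp(8*I*pi/9) 
  chi_6          1             exp(-2*I*pi/3)  exp(2*I*pi/3)   1               exp(-2*I*pi/3)  exp(2*I*pi/3)   1               exp(-2*I*pi/3)  exp(2*I*pi/3) 
  chi_7          1             exp(-4*I*pi/9)  exp(-8*I*pi/9)  exp(2*I*pi/3)   exp(2*I*pi/9)   exp(-2*I*pi/9)  exp(-2*I*pi/3)  exp(8*I*pi/9)   exp(4*I*pi/9) 
  chi_8          1             exp(-2*I*pi/9)  exp(-4*I*pi/9)  exp(-2*I*pi/3)  exp(-8*I*pi/9)  exp(8*I*pi/9)   exp(2*I*pi/3)   exp(4*I*pi/9)   exp(2*I*pi/9) 

Spot check: chi_6(4) = zeta_9^(6*4) = zeta_9^24 = exp(-2*I*pi/3).

Explanation: Z/9Z is abelian, so all 9 irreducible complex representations are 1-dimensional. They are given by chi_k(m) = zeta_9^(k*m) for k = 0,...,8. Row orthogonality: sum_m chi_k(m) conj(chi_l(m)) = 9 * [k = l].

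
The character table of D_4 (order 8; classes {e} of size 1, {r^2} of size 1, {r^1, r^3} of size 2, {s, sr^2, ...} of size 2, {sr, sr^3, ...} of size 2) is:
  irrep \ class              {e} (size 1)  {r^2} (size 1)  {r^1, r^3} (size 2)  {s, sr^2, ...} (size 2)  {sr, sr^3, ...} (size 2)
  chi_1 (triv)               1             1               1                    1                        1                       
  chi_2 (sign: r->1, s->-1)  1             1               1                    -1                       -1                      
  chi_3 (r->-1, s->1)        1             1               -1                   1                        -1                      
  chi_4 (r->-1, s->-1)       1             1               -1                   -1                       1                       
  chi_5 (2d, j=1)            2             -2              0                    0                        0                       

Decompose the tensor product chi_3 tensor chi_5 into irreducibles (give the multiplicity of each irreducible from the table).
chi_3 tensor chi_5 = chi_5 (all other irreducibles have multiplicity 0).

Details: The character of a tensor product is the pointwise product (chi_3 * chi_5)(C) = chi_3(C) * chi_5(C):
  {e}: (1)*(2), {r^2}: (1)*(-2), {r^1, r^3}: (-1)*(0), {s, sr^2, ...}: (1)*(0), {sr, sr^3, ...}: (-1)*(0)
so (chi_3 * chi_5) takes values
  {e} -> 2, {r^2} -> -2, {r^1, r^3} -> 0, {s, sr^2, ...} -> 0, {sr, sr^3, ...} -> 0.
Now take the inner product of this character with each irreducible chi from the table, <chi_3*chi_5, chi> = (1/8) sum_C |C| (chi_3*chi_5)(C) conj(chi(C)):
  <chi_3*chi_5, chi_1> = (1/8)[1*(2)*conj(1) + 1*(-2)*conj(1) + 2*(0)*conj(1) + 2*(0)*conj(1) + 2*(0)*conj(1)]
      = (1/8)[(2) + (-2) + (0) + (0) + (0)] = 0/8 = 0
  <chi_3*chi_5, chi_2> = (1/8)[1*(2)*conj(1) + 1*(-2)*conj(1) + 2*(0)*conj(1) + 2*(0)*conj(-1) + 2*(0)*conj(-1)]
      = (1/8)[(2) + (-2) + (0) + (0) + (0)] = 0/8 = 0
  <chi_3*chi_5, chi_3> = (1/8)[1*(2)*conj(1) + 1*(-2)*conj(1) + 2*(0)*conj(-1) + 2*(0)*conj(1) + 2*(0)*conj(-1)]
      = (1/8)[(2) + (-2) + (0) + (0) + (0)] = 0/8 = 0
  <chi_3*chi_5, chi_4> = (1/8)[1*(2)*conj(1) + 1*(-2)*conj(1) + 2*(0)*conj(-1) + 2*(0)*conj(-1) + 2*(0)*conj(1)]
      = (1/8)[(2) + (-2) + (0) + (0) + (0)] = 0/8 = 0
  <chi_3*chi_5, chi_5> = (1/8)[1*(2)*conj(2) + 1*(-2)*conj(-2) + 2*(0)*conj(0) + 2*(0)*conj(0) + 2*(0)*conj(0)]
      = (1/8)[(4) + (4) + (0) + (0) + (0)] = 8/8 = 1
Hence the multiplicities are chi_5: 1. Dimension check: dim(chi_3)*dim(chi_5) = 1*2 = 2 and sum (mult * dim) = 1*2 = 2.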